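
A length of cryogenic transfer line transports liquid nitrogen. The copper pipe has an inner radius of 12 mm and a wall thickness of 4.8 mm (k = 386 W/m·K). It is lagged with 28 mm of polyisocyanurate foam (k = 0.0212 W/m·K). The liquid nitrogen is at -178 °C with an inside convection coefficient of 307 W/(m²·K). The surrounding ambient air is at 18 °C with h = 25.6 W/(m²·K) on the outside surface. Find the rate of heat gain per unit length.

q′ ≈ 26 W/m

Per-layer cylindrical resistances, series-summed:
R_inner film = 1/(h_i·2πr₁L) = 1/(307×2π×0.012×1) = 0.0432 K/W
R_copper pipe wall = ln(16.8/12)/(2π×386×1) = 1.387×10^-4 K/W
R_polyisocyanurate foam = ln(44.8/16.8)/(2π×0.0212×1) = 7.363 K/W
R_outer film = 1/(h_o·2πr_oL) = 1/(25.6×2π×0.0448×1) = 0.1388 K/W
R_total = 7.546 K/W
Q = ΔT/R_total = 196/7.546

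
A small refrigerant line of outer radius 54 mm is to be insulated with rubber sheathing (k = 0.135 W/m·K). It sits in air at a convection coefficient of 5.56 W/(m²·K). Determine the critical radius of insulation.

For a cylinder r_cr = k/h = 0.135/5.56
r_cr = 24.3 mm; since the bare radius (54 mm) is above r_cr, any added insulation will reduce heat loss.

r_cr ≈ 24.3 mm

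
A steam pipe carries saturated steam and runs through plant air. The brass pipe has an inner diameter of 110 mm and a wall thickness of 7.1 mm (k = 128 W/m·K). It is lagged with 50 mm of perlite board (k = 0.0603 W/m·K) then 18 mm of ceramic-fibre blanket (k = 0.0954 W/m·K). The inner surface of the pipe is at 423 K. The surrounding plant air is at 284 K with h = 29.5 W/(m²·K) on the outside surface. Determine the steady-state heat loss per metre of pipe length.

q′ ≈ 75.2 W/m

Per-layer cylindrical resistances, series-summed:
R_brass pipe wall = ln(62.1/55)/(2π×128×1) = 1.51×10^-4 K/W
R_perlite board = ln(112.1/62.1)/(2π×0.0603×1) = 1.559 K/W
R_ceramic-fibre blanket = ln(130.1/112.1)/(2π×0.0954×1) = 0.2484 K/W
R_outer film = 1/(h_o·2πr_oL) = 1/(29.5×2π×0.1301×1) = 0.04147 K/W
R_total = 1.849 K/W
Q = ΔT/R_total = 139/1.849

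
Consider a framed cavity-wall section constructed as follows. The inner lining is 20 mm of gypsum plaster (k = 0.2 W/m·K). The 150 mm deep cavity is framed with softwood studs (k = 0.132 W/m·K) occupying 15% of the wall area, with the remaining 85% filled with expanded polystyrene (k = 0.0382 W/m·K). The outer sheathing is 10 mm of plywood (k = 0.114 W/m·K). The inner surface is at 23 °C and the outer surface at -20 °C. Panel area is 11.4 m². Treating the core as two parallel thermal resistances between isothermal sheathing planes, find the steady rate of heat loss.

Sheathing layers in series; stud and cavity paths in parallel between them.
R_inner = 0.02/(0.2×11.4) = 0.008772 K/W
R_stud  = 0.15/(0.132×0.15×11.4) = 0.6645 K/W
R_cav   = 0.15/(0.0382×0.85×11.4) = 0.4052 K/W
1/R_core = 1/R_stud + 1/R_cav → R_core = 0.2517 K/W
R_outer = 0.01/(0.114×11.4) = 0.007695 K/W
R_total = 0.2682 K/W
Q = ΔT/R_total = 43/0.2682

Q ≈ 160 W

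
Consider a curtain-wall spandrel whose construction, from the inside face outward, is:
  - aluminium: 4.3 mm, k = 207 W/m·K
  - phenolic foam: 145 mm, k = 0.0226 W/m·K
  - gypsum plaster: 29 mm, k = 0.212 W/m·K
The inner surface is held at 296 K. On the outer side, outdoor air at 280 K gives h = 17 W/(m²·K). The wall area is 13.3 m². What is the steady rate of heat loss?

Q ≈ 32.2 W

Series thermal resistances:
R_aluminium = L/(kA) = 0.0043/(207×13.3) = 1.562×10^-6 K/W
R_phenolic foam = L/(kA) = 0.145/(0.0226×13.3) = 0.4824 K/W
R_gypsum plaster = L/(kA) = 0.029/(0.212×13.3) = 0.01029 K/W
R_outer film = 1/(h_o·A) = 1/(17×13.3) = 0.004423 K/W
R_total = 0.4971 K/W
Q = ΔT / R_total = 16 / 0.4971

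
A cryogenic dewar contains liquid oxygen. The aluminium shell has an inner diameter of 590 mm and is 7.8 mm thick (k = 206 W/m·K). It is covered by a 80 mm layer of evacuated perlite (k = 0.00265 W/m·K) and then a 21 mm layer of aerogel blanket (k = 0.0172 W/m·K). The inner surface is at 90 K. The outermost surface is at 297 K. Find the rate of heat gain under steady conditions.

Q ≈ 9.69 W

Radial (spherical) resistances in series:
R_aluminium shell = (1/0.295 − 1/0.3028)/(4π×206) = 3.373×10^-5 K/W
R_evacuated perlite = (1/0.3028 − 1/0.3828)/(4π×0.00265) = 20.73 K/W
R_aerogel blanket = (1/0.3828 − 1/0.4038)/(4π×0.0172) = 0.6286 K/W
R_total = 21.35 K/W
Q = ΔT/R_total = 207/21.35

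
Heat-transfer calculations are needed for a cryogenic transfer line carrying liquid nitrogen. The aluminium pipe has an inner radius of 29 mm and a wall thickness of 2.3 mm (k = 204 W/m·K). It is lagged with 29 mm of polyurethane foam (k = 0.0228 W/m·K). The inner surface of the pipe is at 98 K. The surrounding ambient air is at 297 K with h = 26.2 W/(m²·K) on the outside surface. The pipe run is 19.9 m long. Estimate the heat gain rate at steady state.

Q ≈ 847 W

Treating each annulus and film as a series resistance:
R_aluminium pipe wall = ln(31.3/29)/(2π×204×19.9) = 2.992×10^-6 K/W
R_polyurethane foam = ln(60.3/31.3)/(2π×0.0228×19.9) = 0.23 K/W
R_outer film = 1/(h_o·2πr_oL) = 1/(26.2×2π×0.0603×19.9) = 0.005062 K/W
R_total = 0.2351 K/W
Q = ΔT/R_total = 199/0.2351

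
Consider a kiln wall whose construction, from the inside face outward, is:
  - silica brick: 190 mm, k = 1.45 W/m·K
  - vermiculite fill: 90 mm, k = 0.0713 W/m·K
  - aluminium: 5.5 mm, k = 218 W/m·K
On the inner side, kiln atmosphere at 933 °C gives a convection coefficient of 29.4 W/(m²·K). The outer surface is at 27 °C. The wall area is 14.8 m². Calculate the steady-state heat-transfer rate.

Q ≈ 9390 W

Thermal resistances in series:
R_inner film = 1/(h_i·A) = 1/(29.4×14.8) = 0.002298 K/W
R_silica brick = L/(kA) = 0.19/(1.45×14.8) = 0.008854 K/W
R_vermiculite fill = L/(kA) = 0.09/(0.0713×14.8) = 0.08529 K/W
R_aluminium = L/(kA) = 0.0055/(218×14.8) = 1.705×10^-6 K/W
R_total = 0.09644 K/W
Q = ΔT / R_total = 906 / 0.09644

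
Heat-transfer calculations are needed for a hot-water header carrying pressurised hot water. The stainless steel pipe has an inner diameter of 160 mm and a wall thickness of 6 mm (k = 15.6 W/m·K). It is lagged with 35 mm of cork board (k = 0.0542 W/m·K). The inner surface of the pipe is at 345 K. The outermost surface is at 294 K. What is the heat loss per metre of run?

For a radial system each layer contributes R = ln(r_out/r_in)/(2πkL); films add R = 1/(hA).
R_stainless steel pipe wall = ln(86/80)/(2π×15.6×1) = 7.378×10^-4 K/W
R_cork board = ln(121/86)/(2π×0.0542×1) = 1.003 K/W
R_total = 1.003 K/W
Q = ΔT/R_total = 51/1.003

q′ ≈ 50.8 W/m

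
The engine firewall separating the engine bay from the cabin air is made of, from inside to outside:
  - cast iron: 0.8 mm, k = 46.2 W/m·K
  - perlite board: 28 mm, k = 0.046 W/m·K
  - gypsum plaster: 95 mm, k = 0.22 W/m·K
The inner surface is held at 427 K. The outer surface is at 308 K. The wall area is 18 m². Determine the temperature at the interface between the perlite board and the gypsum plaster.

T ≈ 357 K

Thermal resistances in series:
R_cast iron = L/(kA) = 0.0008/(46.2×18) = 9.62×10^-7 K/W
R_perlite board = L/(kA) = 0.028/(0.046×18) = 0.03382 K/W
R_gypsum plaster = L/(kA) = 0.095/(0.22×18) = 0.02399 K/W
R_total = 0.05781 K/W;  Q = ΔT/R_total = 119/0.05781 = 2059 W
T_interface = T_inner − Q·ΣR(inner→interface) = 427 − 2060×0.03382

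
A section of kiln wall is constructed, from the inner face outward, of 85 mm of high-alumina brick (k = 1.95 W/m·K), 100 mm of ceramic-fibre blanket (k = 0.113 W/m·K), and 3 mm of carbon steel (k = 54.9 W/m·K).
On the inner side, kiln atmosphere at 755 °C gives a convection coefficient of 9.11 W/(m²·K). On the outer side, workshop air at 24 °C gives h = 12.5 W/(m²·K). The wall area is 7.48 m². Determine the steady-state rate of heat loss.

Q ≈ 4890 W

Series thermal resistances:
R_inner film = 1/(h_i·A) = 1/(9.11×7.48) = 0.01468 K/W
R_high-alumina brick = L/(kA) = 0.085/(1.95×7.48) = 0.005828 K/W
R_ceramic-fibre blanket = L/(kA) = 0.1/(0.113×7.48) = 0.1183 K/W
R_carbon steel = L/(kA) = 0.003/(54.9×7.48) = 7.305×10^-6 K/W
R_outer film = 1/(h_o·A) = 1/(12.5×7.48) = 0.0107 K/W
R_total = 0.1495 K/W
Q = ΔT / R_total = 731 / 0.1495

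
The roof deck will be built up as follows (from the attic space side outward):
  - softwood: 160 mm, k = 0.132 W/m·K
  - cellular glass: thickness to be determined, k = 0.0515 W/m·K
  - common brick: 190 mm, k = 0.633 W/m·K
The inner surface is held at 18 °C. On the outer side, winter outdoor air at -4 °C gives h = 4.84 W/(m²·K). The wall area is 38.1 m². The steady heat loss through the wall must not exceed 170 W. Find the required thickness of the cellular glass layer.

Treating each layer as a thermal resistance in series:
R_softwood = L/(kA) = 0.16/(0.132×38.1) = 0.03181 K/W
R_common brick = L/(kA) = 0.19/(0.633×38.1) = 0.007878 K/W
R_outer film = 1/(h_o·A) = 1/(4.84×38.1) = 0.005423 K/W
Sum of the known resistances R_other = 0.04512 K/W
Required total resistance R_tot = ΔT/Q_allow = 22/170 = 0.1294 K/W
R_cellular glass = R_tot − R_other = 0.0843 K/W
L = R·k·A = 0.0843×0.0515×38.1

L ≈ 165 mm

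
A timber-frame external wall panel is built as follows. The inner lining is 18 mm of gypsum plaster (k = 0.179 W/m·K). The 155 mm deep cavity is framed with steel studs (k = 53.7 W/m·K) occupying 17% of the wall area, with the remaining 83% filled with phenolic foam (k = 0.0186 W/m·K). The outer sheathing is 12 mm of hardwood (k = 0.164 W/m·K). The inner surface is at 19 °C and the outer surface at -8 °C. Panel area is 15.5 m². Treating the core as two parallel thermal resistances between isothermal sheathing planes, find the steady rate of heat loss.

Q ≈ 2190 W

Sheathing layers in series; stud and cavity paths in parallel between them.
R_inner = 0.018/(0.179×15.5) = 0.006488 K/W
R_stud  = 0.155/(53.7×0.17×15.5) = 0.001095 K/W
R_cav   = 0.155/(0.0186×0.83×15.5) = 0.6478 K/W
1/R_core = 1/R_stud + 1/R_cav → R_core = 0.001094 K/W
R_outer = 0.012/(0.164×15.5) = 0.004721 K/W
R_total = 0.0123 K/W
Q = ΔT/R_total = 27/0.0123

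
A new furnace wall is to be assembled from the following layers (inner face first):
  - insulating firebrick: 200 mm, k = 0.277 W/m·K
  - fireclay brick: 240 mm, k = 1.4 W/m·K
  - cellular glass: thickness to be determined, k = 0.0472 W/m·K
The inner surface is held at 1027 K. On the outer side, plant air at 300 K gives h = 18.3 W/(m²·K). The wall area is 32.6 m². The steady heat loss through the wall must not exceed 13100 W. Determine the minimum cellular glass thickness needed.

L ≈ 40.6 mm

Using the resistance-network approach (series):
R_insulating firebrick = L/(kA) = 0.2/(0.277×32.6) = 0.02215 K/W
R_fireclay brick = L/(kA) = 0.24/(1.4×32.6) = 0.005259 K/W
R_outer film = 1/(h_o·A) = 1/(18.3×32.6) = 0.001676 K/W
Sum of the known resistances R_other = 0.02908 K/W
Required total resistance R_tot = ΔT/Q_allow = 727/13100 = 0.0555 K/W
R_cellular glass = R_tot − R_other = 0.02641 K/W
L = R·k·A = 0.02641×0.0472×32.6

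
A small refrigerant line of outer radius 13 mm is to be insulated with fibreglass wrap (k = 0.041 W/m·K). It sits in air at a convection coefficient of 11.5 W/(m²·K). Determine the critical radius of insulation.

For a cylinder r_cr = k/h = 0.041/11.5
r_cr = 3.57 mm; since the bare radius (13 mm) is above r_cr, any added insulation will reduce heat loss.

r_cr ≈ 3.57 mm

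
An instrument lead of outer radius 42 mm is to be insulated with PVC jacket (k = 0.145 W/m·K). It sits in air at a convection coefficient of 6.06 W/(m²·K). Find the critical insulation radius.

r_cr ≈ 23.9 mm

For a cylinder r_cr = k/h = 0.145/6.06
r_cr = 23.9 mm; since the bare radius (42 mm) is above r_cr, any added insulation will reduce heat loss.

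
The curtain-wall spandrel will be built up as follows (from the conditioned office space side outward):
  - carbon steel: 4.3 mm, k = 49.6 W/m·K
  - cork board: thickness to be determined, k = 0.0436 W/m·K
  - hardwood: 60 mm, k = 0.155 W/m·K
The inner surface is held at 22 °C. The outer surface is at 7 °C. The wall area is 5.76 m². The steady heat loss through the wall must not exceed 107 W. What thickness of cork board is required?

Thermal resistances in series:
R_carbon steel = L/(kA) = 0.0043/(49.6×5.76) = 1.505×10^-5 K/W
R_hardwood = L/(kA) = 0.06/(0.155×5.76) = 0.0672 K/W
Sum of the known resistances R_other = 0.06722 K/W
Required total resistance R_tot = ΔT/Q_allow = 15/107 = 0.1402 K/W
R_cork board = R_tot − R_other = 0.07297 K/W
L = R·k·A = 0.07297×0.0436×5.76

L ≈ 18.3 mm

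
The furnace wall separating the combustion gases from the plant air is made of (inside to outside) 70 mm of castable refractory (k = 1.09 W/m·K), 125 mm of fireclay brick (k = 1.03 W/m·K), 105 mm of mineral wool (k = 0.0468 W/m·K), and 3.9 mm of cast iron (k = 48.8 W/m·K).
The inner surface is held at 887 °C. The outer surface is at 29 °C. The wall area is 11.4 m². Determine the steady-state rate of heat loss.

Q ≈ 4030 W

Treating each layer as a thermal resistance in series:
R_castable refractory = L/(kA) = 0.07/(1.09×11.4) = 0.005633 K/W
R_fireclay brick = L/(kA) = 0.125/(1.03×11.4) = 0.01065 K/W
R_mineral wool = L/(kA) = 0.105/(0.0468×11.4) = 0.1968 K/W
R_cast iron = L/(kA) = 0.0039/(48.8×11.4) = 7.01×10^-6 K/W
R_total = 0.2131 K/W
Q = ΔT / R_total = 858 / 0.2131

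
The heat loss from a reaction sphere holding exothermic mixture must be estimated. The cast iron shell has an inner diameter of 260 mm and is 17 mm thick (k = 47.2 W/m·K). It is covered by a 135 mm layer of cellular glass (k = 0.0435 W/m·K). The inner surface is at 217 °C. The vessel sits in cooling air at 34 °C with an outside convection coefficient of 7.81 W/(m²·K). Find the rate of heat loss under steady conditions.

Q ≈ 30.1 W

Each spherical layer contributes R = (1/r_i − 1/r_o)/(4πk):
R_cast iron shell = (1/0.13 − 1/0.147)/(4π×47.2) = 0.0015 K/W
R_cellular glass = (1/0.147 − 1/0.282)/(4π×0.0435) = 5.958 K/W
R_outer film = 1/(h·4πr_o²) = 1/(7.81×4π×0.282²) = 0.1281 K/W
R_total = 6.087 K/W
Q = ΔT/R_total = 183/6.087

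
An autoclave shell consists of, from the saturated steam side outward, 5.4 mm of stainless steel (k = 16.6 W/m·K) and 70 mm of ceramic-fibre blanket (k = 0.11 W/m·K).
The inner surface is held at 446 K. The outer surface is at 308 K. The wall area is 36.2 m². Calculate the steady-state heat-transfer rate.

Using the resistance-network approach (series):
R_stainless steel = L/(kA) = 0.0054/(16.6×36.2) = 8.986×10^-6 K/W
R_ceramic-fibre blanket = L/(kA) = 0.07/(0.11×36.2) = 0.01758 K/W
R_total = 0.01759 K/W
Q = ΔT / R_total = 138 / 0.01759

Q ≈ 7850 W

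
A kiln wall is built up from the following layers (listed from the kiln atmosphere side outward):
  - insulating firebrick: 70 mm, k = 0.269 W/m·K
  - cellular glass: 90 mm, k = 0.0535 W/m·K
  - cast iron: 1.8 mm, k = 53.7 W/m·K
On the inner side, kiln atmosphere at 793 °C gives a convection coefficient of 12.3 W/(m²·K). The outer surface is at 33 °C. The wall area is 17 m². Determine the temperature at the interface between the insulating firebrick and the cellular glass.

Using the resistance-network approach (series):
R_inner film = 1/(h_i·A) = 1/(12.3×17) = 0.004782 K/W
R_insulating firebrick = L/(kA) = 0.07/(0.269×17) = 0.01531 K/W
R_cellular glass = L/(kA) = 0.09/(0.0535×17) = 0.09896 K/W
R_cast iron = L/(kA) = 0.0018/(53.7×17) = 1.972×10^-6 K/W
R_total = 0.119 K/W;  Q = ΔT/R_total = 760/0.119 = 6384 W
T_interface = T_inner − Q·ΣR(inner→interface) = 793 − 6380×0.02009

T ≈ 665 °C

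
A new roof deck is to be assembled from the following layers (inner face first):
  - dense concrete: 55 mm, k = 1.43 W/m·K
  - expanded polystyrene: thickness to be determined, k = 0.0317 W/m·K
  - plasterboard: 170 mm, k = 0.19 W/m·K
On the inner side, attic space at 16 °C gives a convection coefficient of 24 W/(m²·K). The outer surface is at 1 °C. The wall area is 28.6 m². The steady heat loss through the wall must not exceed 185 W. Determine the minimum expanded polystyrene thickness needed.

Thermal resistances in series:
R_inner film = 1/(h_i·A) = 1/(24×28.6) = 0.001457 K/W
R_dense concrete = L/(kA) = 0.055/(1.43×28.6) = 0.001345 K/W
R_plasterboard = L/(kA) = 0.17/(0.19×28.6) = 0.03128 K/W
Sum of the known resistances R_other = 0.03409 K/W
Required total resistance R_tot = ΔT/Q_allow = 15/185 = 0.08108 K/W
R_expanded polystyrene = R_tot − R_other = 0.04699 K/W
L = R·k·A = 0.04699×0.0317×28.6

L ≈ 42.6 mm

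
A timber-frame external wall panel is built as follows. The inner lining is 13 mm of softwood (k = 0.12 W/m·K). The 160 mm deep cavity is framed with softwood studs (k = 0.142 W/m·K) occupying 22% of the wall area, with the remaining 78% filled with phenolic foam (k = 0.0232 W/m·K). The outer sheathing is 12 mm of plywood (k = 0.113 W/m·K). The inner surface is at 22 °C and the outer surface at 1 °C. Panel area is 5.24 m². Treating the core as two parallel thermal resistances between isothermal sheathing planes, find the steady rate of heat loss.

Q ≈ 31.8 W

Sheathing layers in series; stud and cavity paths in parallel between them.
R_inner = 0.013/(0.12×5.24) = 0.02067 K/W
R_stud  = 0.16/(0.142×0.22×5.24) = 0.9774 K/W
R_cav   = 0.16/(0.0232×0.78×5.24) = 1.687 K/W
1/R_core = 1/R_stud + 1/R_cav → R_core = 0.6189 K/W
R_outer = 0.012/(0.113×5.24) = 0.02027 K/W
R_total = 0.6598 K/W
Q = ΔT/R_total = 21/0.6598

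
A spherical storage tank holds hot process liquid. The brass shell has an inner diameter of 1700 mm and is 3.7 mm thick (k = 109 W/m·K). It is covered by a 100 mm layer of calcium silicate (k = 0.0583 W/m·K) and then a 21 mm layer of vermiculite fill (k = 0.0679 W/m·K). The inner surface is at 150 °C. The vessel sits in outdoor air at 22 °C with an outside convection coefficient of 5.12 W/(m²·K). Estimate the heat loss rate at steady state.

Each spherical layer contributes R = (1/r_i − 1/r_o)/(4πk):
R_brass shell = (1/0.85 − 1/0.8537)/(4π×109) = 3.723×10^-6 K/W
R_calcium silicate = (1/0.8537 − 1/0.9537)/(4π×0.0583) = 0.1677 K/W
R_vermiculite fill = (1/0.9537 − 1/0.9747)/(4π×0.0679) = 0.02648 K/W
R_outer film = 1/(h·4πr_o²) = 1/(5.12×4π×0.9747²) = 0.01636 K/W
R_total = 0.2105 K/W
Q = ΔT/R_total = 128/0.2105

Q ≈ 608 W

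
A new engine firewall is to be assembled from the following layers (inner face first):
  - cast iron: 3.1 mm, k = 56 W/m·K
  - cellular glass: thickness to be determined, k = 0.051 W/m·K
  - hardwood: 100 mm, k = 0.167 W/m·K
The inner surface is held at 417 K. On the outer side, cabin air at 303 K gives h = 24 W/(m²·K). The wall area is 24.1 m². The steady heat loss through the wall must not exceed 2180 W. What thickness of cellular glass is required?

Treating each layer as a thermal resistance in series:
R_cast iron = L/(kA) = 0.0031/(56×24.1) = 2.297×10^-6 K/W
R_hardwood = L/(kA) = 0.1/(0.167×24.1) = 0.02485 K/W
R_outer film = 1/(h_o·A) = 1/(24×24.1) = 0.001729 K/W
Sum of the known resistances R_other = 0.02658 K/W
Required total resistance R_tot = ΔT/Q_allow = 114/2180 = 0.05229 K/W
R_cellular glass = R_tot − R_other = 0.02572 K/W
L = R·k·A = 0.02572×0.051×24.1

L ≈ 31.6 mm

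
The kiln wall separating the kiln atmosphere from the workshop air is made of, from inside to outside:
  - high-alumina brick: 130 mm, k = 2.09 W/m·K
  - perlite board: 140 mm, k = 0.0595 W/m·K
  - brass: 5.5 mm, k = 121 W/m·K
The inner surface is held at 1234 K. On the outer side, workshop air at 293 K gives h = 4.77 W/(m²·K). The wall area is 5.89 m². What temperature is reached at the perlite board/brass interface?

Using the resistance-network approach (series):
R_high-alumina brick = L/(kA) = 0.13/(2.09×5.89) = 0.01056 K/W
R_perlite board = L/(kA) = 0.14/(0.0595×5.89) = 0.3995 K/W
R_brass = L/(kA) = 0.0055/(121×5.89) = 7.717×10^-6 K/W
R_outer film = 1/(h_o·A) = 1/(4.77×5.89) = 0.03559 K/W
R_total = 0.4456 K/W;  Q = ΔT/R_total = 941/0.4456 = 2112 W
T_interface = T_inner − Q·ΣR(inner→interface) = 1234 − 2110×0.41

T ≈ 368 K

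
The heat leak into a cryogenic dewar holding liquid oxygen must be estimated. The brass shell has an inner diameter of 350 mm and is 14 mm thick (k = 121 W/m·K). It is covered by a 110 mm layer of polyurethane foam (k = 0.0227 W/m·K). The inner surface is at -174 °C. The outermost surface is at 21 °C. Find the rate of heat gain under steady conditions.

Radial (spherical) resistances in series:
R_brass shell = (1/0.175 − 1/0.189)/(4π×121) = 2.784×10^-4 K/W
R_polyurethane foam = (1/0.189 − 1/0.299)/(4π×0.0227) = 6.824 K/W
R_total = 6.824 K/W
Q = ΔT/R_total = 195/6.824

Q ≈ 28.6 W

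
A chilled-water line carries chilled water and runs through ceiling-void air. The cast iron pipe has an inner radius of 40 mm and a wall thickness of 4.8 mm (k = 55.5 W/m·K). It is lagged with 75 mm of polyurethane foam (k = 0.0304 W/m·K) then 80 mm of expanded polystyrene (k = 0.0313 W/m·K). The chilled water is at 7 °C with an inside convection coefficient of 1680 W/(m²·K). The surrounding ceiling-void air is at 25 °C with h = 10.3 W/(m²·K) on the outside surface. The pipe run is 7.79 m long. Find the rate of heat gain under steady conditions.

Cylindrical conduction, so R = ln(r₂/r₁)/(2πkL) per layer, in series:
R_inner film = 1/(h_i·2πr₁L) = 1/(1680×2π×0.04×7.79) = 3.04×10^-4 K/W
R_cast iron pipe wall = ln(44.8/40)/(2π×55.5×7.79) = 4.172×10^-5 K/W
R_polyurethane foam = ln(119.8/44.8)/(2π×0.0304×7.79) = 0.6611 K/W
R_expanded polystyrene = ln(199.8/119.8)/(2π×0.0313×7.79) = 0.3339 K/W
R_outer film = 1/(h_o·2πr_oL) = 1/(10.3×2π×0.1998×7.79) = 0.009928 K/W
R_total = 1.005 K/W
Q = ΔT/R_total = 18/1.005

Q ≈ 17.9 W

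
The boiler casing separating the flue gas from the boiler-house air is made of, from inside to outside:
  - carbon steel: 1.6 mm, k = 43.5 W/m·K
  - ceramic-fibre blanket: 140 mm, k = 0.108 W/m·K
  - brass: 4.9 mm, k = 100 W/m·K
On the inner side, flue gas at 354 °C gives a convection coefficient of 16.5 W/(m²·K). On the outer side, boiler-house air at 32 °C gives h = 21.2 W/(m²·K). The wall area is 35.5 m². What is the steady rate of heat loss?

Q ≈ 8140 W

Thermal resistances in series:
R_inner film = 1/(h_i·A) = 1/(16.5×35.5) = 0.001707 K/W
R_carbon steel = L/(kA) = 0.0016/(43.5×35.5) = 1.036×10^-6 K/W
R_ceramic-fibre blanket = L/(kA) = 0.14/(0.108×35.5) = 0.03652 K/W
R_brass = L/(kA) = 0.0049/(100×35.5) = 1.38×10^-6 K/W
R_outer film = 1/(h_o·A) = 1/(21.2×35.5) = 0.001329 K/W
R_total = 0.03955 K/W
Q = ΔT / R_total = 322 / 0.03955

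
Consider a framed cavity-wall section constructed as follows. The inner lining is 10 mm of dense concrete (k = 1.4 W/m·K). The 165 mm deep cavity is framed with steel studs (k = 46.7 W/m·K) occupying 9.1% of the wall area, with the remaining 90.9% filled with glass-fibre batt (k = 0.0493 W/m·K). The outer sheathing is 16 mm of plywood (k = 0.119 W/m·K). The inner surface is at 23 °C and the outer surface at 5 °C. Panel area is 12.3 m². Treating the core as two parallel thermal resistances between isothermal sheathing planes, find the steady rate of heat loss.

Sheathing layers in series; stud and cavity paths in parallel between them.
R_inner = 0.01/(1.4×12.3) = 5.807×10^-4 K/W
R_stud  = 0.165/(46.7×0.091×12.3) = 0.003157 K/W
R_cav   = 0.165/(0.0493×0.909×12.3) = 0.2993 K/W
1/R_core = 1/R_stud + 1/R_cav → R_core = 0.003124 K/W
R_outer = 0.016/(0.119×12.3) = 0.01093 K/W
R_total = 0.01464 K/W
Q = ΔT/R_total = 18/0.01464

Q ≈ 1230 W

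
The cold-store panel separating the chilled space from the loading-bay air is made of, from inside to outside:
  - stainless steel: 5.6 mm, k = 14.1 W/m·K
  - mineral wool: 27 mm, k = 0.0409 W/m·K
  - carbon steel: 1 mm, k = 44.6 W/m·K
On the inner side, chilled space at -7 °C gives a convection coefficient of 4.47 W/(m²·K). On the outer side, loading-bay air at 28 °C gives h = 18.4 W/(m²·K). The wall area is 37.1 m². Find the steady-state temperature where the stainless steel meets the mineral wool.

Series thermal resistances:
R_inner film = 1/(h_i·A) = 1/(4.47×37.1) = 0.00603 K/W
R_stainless steel = L/(kA) = 0.0056/(14.1×37.1) = 1.071×10^-5 K/W
R_mineral wool = L/(kA) = 0.027/(0.0409×37.1) = 0.01779 K/W
R_carbon steel = L/(kA) = 0.001/(44.6×37.1) = 6.044×10^-7 K/W
R_outer film = 1/(h_o·A) = 1/(18.4×37.1) = 0.001465 K/W
R_total = 0.0253 K/W;  Q = ΔT/R_total = 35/0.0253 = 1383 W
T_interface = T_inner + Q·ΣR(inner→interface) = -7 + 1380×0.006041

T ≈ 1.36 °C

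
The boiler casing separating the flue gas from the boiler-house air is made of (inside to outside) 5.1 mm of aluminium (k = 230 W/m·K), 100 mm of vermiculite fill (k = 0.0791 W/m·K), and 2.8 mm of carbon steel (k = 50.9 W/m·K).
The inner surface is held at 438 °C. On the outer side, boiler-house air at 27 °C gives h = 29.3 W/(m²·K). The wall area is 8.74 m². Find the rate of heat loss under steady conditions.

Model the wall as resistances in series:
R_aluminium = L/(kA) = 0.0051/(230×8.74) = 2.537×10^-6 K/W
R_vermiculite fill = L/(kA) = 0.1/(0.0791×8.74) = 0.1446 K/W
R_carbon steel = L/(kA) = 0.0028/(50.9×8.74) = 6.294×10^-6 K/W
R_outer film = 1/(h_o·A) = 1/(29.3×8.74) = 0.003905 K/W
R_total = 0.1486 K/W
Q = ΔT / R_total = 411 / 0.1486

Q ≈ 2770 W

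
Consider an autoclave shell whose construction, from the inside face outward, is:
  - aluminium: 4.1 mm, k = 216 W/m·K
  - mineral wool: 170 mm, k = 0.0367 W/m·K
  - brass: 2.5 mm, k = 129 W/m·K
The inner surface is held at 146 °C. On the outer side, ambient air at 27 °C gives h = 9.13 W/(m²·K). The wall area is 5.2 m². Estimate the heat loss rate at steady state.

Q ≈ 131 W

Using the resistance-network approach (series):
R_aluminium = L/(kA) = 0.0041/(216×5.2) = 3.65×10^-6 K/W
R_mineral wool = L/(kA) = 0.17/(0.0367×5.2) = 0.8908 K/W
R_brass = L/(kA) = 0.0025/(129×5.2) = 3.727×10^-6 K/W
R_outer film = 1/(h_o·A) = 1/(9.13×5.2) = 0.02106 K/W
R_total = 0.9119 K/W
Q = ΔT / R_total = 119 / 0.9119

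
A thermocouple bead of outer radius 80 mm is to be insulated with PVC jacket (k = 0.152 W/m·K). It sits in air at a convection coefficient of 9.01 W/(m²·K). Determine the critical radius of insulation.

For a sphere r_cr = 2k/h = 2×0.152/9.01
r_cr = 33.7 mm; since the bare radius (80 mm) is above r_cr, any added insulation will reduce heat loss.

r_cr ≈ 33.7 mm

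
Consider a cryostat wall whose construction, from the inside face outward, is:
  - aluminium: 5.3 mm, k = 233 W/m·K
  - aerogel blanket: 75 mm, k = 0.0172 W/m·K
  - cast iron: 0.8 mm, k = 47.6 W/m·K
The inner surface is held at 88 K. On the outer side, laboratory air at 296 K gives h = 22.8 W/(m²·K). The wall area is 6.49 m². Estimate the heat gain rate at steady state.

Q ≈ 306 W

Model the wall as resistances in series:
R_aluminium = L/(kA) = 0.0053/(233×6.49) = 3.505×10^-6 K/W
R_aerogel blanket = L/(kA) = 0.075/(0.0172×6.49) = 0.6719 K/W
R_cast iron = L/(kA) = 0.0008/(47.6×6.49) = 2.59×10^-6 K/W
R_outer film = 1/(h_o·A) = 1/(22.8×6.49) = 0.006758 K/W
R_total = 0.6786 K/W
Q = ΔT / R_total = 208 / 0.6786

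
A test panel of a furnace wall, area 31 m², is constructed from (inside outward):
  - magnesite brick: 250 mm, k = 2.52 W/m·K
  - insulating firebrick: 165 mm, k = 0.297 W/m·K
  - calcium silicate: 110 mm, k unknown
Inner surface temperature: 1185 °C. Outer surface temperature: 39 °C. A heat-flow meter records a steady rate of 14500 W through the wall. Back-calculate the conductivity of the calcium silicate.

k ≈ 0.0613 W/(m·K)

Series thermal resistances:
R_magnesite brick = L/(kA) = 0.25/(2.52×31) = 0.0032 K/W
R_insulating firebrick = L/(kA) = 0.165/(0.297×31) = 0.01792 K/W
Sum of known resistances R_other = 0.02112 K/W
Total R = ΔT/Q = 1146/14500 = 0.07903 K/W
R_calcium silicate = R_total − R_other = 0.05791 K/W
k = L/(R·A) = 0.11/(0.05791×31)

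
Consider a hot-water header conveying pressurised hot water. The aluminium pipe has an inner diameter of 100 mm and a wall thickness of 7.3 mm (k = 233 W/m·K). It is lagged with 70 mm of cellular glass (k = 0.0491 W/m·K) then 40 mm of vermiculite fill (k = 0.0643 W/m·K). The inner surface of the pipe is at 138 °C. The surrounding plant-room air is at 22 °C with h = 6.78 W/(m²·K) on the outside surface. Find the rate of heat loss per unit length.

Treating each annulus and film as a series resistance:
R_aluminium pipe wall = ln(57.3/50)/(2π×233×1) = 9.309×10^-5 K/W
R_cellular glass = ln(127.3/57.3)/(2π×0.0491×1) = 2.587 K/W
R_vermiculite fill = ln(167.3/127.3)/(2π×0.0643×1) = 0.6763 K/W
R_outer film = 1/(h_o·2πr_oL) = 1/(6.78×2π×0.1673×1) = 0.1403 K/W
R_total = 3.404 K/W
Q = ΔT/R_total = 116/3.404

q′ ≈ 34.1 W/m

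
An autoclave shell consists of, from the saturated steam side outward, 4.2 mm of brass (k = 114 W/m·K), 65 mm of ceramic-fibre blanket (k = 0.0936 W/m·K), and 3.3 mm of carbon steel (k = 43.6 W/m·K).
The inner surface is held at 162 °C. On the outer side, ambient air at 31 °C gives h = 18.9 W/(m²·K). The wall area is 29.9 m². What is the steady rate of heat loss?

Q ≈ 5240 W

Series thermal resistances:
R_brass = L/(kA) = 0.0042/(114×29.9) = 1.232×10^-6 K/W
R_ceramic-fibre blanket = L/(kA) = 0.065/(0.0936×29.9) = 0.02323 K/W
R_carbon steel = L/(kA) = 0.0033/(43.6×29.9) = 2.531×10^-6 K/W
R_outer film = 1/(h_o·A) = 1/(18.9×29.9) = 0.00177 K/W
R_total = 0.025 K/W
Q = ΔT / R_total = 131 / 0.025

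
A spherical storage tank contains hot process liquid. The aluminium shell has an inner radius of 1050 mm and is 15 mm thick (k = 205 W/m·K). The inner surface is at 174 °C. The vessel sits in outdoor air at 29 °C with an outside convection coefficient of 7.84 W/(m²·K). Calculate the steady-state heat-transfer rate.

Q ≈ 16200 W

Spherical conduction: R = (1/r_in − 1/r_out)/(4πk) per layer; series-sum.
R_aluminium shell = (1/1.05 − 1/1.065)/(4π×205) = 5.207×10^-6 K/W
R_outer film = 1/(h·4πr_o²) = 1/(7.84×4π×1.065²) = 0.008949 K/W
R_total = 0.008954 K/W
Q = ΔT/R_total = 145/0.008954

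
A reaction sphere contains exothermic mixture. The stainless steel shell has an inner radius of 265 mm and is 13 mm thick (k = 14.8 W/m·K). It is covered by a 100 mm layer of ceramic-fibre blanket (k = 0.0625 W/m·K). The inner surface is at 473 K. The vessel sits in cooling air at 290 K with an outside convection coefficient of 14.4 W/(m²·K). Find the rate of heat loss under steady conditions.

Q ≈ 146 W

Each spherical layer contributes R = (1/r_i − 1/r_o)/(4πk):
R_stainless steel shell = (1/0.265 − 1/0.278)/(4π×14.8) = 9.488×10^-4 K/W
R_ceramic-fibre blanket = (1/0.278 − 1/0.378)/(4π×0.0625) = 1.212 K/W
R_outer film = 1/(h·4πr_o²) = 1/(14.4×4π×0.378²) = 0.03868 K/W
R_total = 1.251 K/W
Q = ΔT/R_total = 183/1.251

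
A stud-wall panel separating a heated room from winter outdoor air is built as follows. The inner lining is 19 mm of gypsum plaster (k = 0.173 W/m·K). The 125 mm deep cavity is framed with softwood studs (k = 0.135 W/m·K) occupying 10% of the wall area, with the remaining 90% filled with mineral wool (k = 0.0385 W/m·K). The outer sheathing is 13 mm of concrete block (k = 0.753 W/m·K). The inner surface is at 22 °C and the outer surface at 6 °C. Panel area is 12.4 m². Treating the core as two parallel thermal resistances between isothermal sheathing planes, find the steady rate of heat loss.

Sheathing layers in series; stud and cavity paths in parallel between them.
R_inner = 0.019/(0.173×12.4) = 0.008857 K/W
R_stud  = 0.125/(0.135×0.1×12.4) = 0.7467 K/W
R_cav   = 0.125/(0.0385×0.9×12.4) = 0.2909 K/W
1/R_core = 1/R_stud + 1/R_cav → R_core = 0.2094 K/W
R_outer = 0.013/(0.753×12.4) = 0.001392 K/W
R_total = 0.2196 K/W
Q = ΔT/R_total = 16/0.2196

Q ≈ 72.9 W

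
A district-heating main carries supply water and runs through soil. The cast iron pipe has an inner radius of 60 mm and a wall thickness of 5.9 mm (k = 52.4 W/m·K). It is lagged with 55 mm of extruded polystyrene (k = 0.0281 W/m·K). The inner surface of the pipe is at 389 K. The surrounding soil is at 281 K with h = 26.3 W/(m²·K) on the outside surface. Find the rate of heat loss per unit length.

q′ ≈ 31 W/m

Treating each annulus and film as a series resistance:
R_cast iron pipe wall = ln(65.9/60)/(2π×52.4×1) = 2.849×10^-4 K/W
R_extruded polystyrene = ln(120.9/65.9)/(2π×0.0281×1) = 3.437 K/W
R_outer film = 1/(h_o·2πr_oL) = 1/(26.3×2π×0.1209×1) = 0.05005 K/W
R_total = 3.487 K/W
Q = ΔT/R_total = 108/3.487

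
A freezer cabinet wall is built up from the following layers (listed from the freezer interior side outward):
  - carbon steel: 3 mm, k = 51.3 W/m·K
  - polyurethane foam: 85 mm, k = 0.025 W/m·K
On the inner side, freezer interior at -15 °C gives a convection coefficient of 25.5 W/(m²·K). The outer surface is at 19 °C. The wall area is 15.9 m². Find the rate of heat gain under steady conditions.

Q ≈ 157 W

Using the resistance-network approach (series):
R_inner film = 1/(h_i·A) = 1/(25.5×15.9) = 0.002466 K/W
R_carbon steel = L/(kA) = 0.003/(51.3×15.9) = 3.678×10^-6 K/W
R_polyurethane foam = L/(kA) = 0.085/(0.025×15.9) = 0.2138 K/W
R_total = 0.2163 K/W
Q = ΔT / R_total = 34 / 0.2163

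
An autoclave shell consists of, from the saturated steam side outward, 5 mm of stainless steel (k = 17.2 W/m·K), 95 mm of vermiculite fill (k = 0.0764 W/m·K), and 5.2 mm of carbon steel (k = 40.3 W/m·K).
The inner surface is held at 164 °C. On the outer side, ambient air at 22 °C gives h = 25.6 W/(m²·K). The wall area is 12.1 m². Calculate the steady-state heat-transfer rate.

Q ≈ 1340 W

Thermal resistances in series:
R_stainless steel = L/(kA) = 0.005/(17.2×12.1) = 2.402×10^-5 K/W
R_vermiculite fill = L/(kA) = 0.095/(0.0764×12.1) = 0.1028 K/W
R_carbon steel = L/(kA) = 0.0052/(40.3×12.1) = 1.066×10^-5 K/W
R_outer film = 1/(h_o·A) = 1/(25.6×12.1) = 0.003228 K/W
R_total = 0.106 K/W
Q = ΔT / R_total = 142 / 0.106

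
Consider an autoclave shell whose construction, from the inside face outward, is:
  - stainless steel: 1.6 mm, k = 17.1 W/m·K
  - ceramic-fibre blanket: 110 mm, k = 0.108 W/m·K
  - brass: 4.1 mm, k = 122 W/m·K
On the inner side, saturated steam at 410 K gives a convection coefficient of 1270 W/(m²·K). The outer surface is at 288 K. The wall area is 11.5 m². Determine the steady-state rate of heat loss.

Q ≈ 1380 W

Using the resistance-network approach (series):
R_inner film = 1/(h_i·A) = 1/(1270×11.5) = 6.847×10^-5 K/W
R_stainless steel = L/(kA) = 0.0016/(17.1×11.5) = 8.136×10^-6 K/W
R_ceramic-fibre blanket = L/(kA) = 0.11/(0.108×11.5) = 0.08857 K/W
R_brass = L/(kA) = 0.0041/(122×11.5) = 2.922×10^-6 K/W
R_total = 0.08865 K/W
Q = ΔT / R_total = 122 / 0.08865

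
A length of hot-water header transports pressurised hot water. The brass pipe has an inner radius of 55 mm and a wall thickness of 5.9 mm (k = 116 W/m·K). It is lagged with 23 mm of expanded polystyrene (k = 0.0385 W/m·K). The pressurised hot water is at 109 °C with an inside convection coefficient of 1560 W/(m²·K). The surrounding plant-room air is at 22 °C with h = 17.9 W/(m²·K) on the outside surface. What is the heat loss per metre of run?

Treating each annulus and film as a series resistance:
R_inner film = 1/(h_i·2πr₁L) = 1/(1560×2π×0.055×1) = 0.001855 K/W
R_brass pipe wall = ln(60.9/55)/(2π×116×1) = 1.398×10^-4 K/W
R_expanded polystyrene = ln(83.9/60.9)/(2π×0.0385×1) = 1.324 K/W
R_outer film = 1/(h_o·2πr_oL) = 1/(17.9×2π×0.0839×1) = 0.106 K/W
R_total = 1.432 K/W
Q = ΔT/R_total = 87/1.432

q′ ≈ 60.7 W/m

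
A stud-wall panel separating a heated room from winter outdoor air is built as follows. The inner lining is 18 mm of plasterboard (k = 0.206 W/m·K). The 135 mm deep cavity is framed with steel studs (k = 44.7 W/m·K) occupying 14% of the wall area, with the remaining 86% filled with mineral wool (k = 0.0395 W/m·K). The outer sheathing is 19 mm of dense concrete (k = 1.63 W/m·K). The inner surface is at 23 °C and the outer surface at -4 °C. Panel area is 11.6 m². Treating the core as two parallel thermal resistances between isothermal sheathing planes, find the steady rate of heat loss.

Q ≈ 2600 W

Sheathing layers in series; stud and cavity paths in parallel between them.
R_inner = 0.018/(0.206×11.6) = 0.007533 K/W
R_stud  = 0.135/(44.7×0.14×11.6) = 0.00186 K/W
R_cav   = 0.135/(0.0395×0.86×11.6) = 0.3426 K/W
1/R_core = 1/R_stud + 1/R_cav → R_core = 0.00185 K/W
R_outer = 0.019/(1.63×11.6) = 0.001005 K/W
R_total = 0.01039 K/W
Q = ΔT/R_total = 27/0.01039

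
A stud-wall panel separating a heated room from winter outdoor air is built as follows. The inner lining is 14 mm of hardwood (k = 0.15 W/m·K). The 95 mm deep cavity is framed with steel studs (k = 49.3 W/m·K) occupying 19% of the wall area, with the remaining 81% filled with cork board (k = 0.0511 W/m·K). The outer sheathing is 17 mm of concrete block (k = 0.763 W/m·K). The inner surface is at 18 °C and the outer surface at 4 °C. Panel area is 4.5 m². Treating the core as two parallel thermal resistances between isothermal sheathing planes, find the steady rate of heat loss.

Q ≈ 501 W

Sheathing layers in series; stud and cavity paths in parallel between them.
R_inner = 0.014/(0.15×4.5) = 0.02074 K/W
R_stud  = 0.095/(49.3×0.19×4.5) = 0.002254 K/W
R_cav   = 0.095/(0.0511×0.81×4.5) = 0.51 K/W
1/R_core = 1/R_stud + 1/R_cav → R_core = 0.002244 K/W
R_outer = 0.017/(0.763×4.5) = 0.004951 K/W
R_total = 0.02794 K/W
Q = ΔT/R_total = 14/0.02794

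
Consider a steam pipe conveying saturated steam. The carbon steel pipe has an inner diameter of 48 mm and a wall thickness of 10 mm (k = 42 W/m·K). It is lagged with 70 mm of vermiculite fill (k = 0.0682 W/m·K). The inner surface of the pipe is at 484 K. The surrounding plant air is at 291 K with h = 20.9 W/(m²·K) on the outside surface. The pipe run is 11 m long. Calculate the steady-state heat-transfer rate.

Q ≈ 791 W

Cylindrical conduction, so R = ln(r₂/r₁)/(2πkL) per layer, in series:
R_carbon steel pipe wall = ln(34/24)/(2π×42×11) = 1.2×10^-4 K/W
R_vermiculite fill = ln(104/34)/(2π×0.0682×11) = 0.2372 K/W
R_outer film = 1/(h_o·2πr_oL) = 1/(20.9×2π×0.104×11) = 0.006657 K/W
R_total = 0.244 K/W
Q = ΔT/R_total = 193/0.244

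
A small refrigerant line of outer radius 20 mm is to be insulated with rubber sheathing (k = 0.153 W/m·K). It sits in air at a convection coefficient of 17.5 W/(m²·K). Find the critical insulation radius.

r_cr ≈ 8.74 mm

For a cylinder r_cr = k/h = 0.153/17.5
r_cr = 8.74 mm; since the bare radius (20 mm) is above r_cr, any added insulation will reduce heat loss.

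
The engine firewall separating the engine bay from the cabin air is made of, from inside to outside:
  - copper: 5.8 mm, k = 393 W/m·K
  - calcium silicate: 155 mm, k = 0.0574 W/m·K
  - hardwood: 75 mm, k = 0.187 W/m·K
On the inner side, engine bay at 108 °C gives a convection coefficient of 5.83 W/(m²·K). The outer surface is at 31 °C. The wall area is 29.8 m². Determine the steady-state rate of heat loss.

Using the resistance-network approach (series):
R_inner film = 1/(h_i·A) = 1/(5.83×29.8) = 0.005756 K/W
R_copper = L/(kA) = 0.0058/(393×29.8) = 4.952×10^-7 K/W
R_calcium silicate = L/(kA) = 0.155/(0.0574×29.8) = 0.09062 K/W
R_hardwood = L/(kA) = 0.075/(0.187×29.8) = 0.01346 K/W
R_total = 0.1098 K/W
Q = ΔT / R_total = 77 / 0.1098

Q ≈ 701 W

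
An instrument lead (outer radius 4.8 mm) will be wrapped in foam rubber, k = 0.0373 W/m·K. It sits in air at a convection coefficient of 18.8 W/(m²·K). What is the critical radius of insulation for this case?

For a cylinder r_cr = k/h = 0.0373/18.8
r_cr = 1.98 mm; since the bare radius (4.8 mm) is above r_cr, any added insulation will reduce heat loss.

r_cr ≈ 1.98 mm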